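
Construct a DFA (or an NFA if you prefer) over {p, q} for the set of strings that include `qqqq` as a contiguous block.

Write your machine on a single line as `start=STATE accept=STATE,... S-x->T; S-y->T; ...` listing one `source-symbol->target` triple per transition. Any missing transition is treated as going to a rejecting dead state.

start=A; accept=E; A-p->A; A-q->B; B-p->A; B-q->C; C-p->A; C-q->D; D-p->A; D-q->E; E-p->E; E-q->E

Track how much of `qqqq` has been matched so far: state A is no progress, E is the absorbing accept state reached once `qqqq` has occurred. Intermediate states record partial matches; on a mismatch, fall back to the longest reusable overlap.
5 states suffice.
       p  q 
>  A   A  B 
   B   A  C 
   C   A  D 
   D   A  E 
 * E   E  E 
(> = start, * = accepting)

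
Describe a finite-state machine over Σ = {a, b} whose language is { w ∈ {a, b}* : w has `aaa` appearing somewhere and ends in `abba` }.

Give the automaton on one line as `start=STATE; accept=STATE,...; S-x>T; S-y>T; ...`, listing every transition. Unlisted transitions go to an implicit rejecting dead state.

start=s0; accept=s9; s0-a>s1; s0-b>s0; s1-a>s2; s1-b>s3; s2-a>s4; s2-b>s3; s3-a>s1; s3-b>s5; s4-a>s4; s4-b>s6; s5-a>s7; s5-b>s0; s6-a>s4; s6-b>s8; s7-a>s2; s7-b>s3; s8-a>s9; s8-b>s10; s9-a>s4; s9-b>s6; s10-a>s4; s10-b>s10

Build one automaton per condition and run them in lockstep. One (4 states) tracks whether and how much of `aaa` has been seen; the other (5 states) tracks how much of the suffix `abba` has currently been matched. Each combined state is a pair, one component from each; accept when both components accept.
With 11 states:
          a    b  
>  s0     s1   s0 
   s1     s2   s3 
   s2     s4   s3 
   s3     s1   s5 
   s4     s4   s6 
   s5     s7   s0 
   s6     s4   s8 
   s7     s2   s3 
   s8     s9  s10 
 * s9     s4   s6 
   s10    s4  s10 
(> = start, * = accepting)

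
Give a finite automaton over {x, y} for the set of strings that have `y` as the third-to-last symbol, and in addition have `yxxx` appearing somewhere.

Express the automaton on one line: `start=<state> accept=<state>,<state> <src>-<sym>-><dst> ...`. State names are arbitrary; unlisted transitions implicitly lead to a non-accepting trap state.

Build one automaton per condition and run them in lockstep. One (15 states) tracks the last 3 symbols read; the other (5 states) tracks whether and how much of `yxxx` has been seen. Each combined state is a pair, one component from each; accept when both components accept.
A 23-state machine:
          x    y  
>  q0     q1   q2 
   q1     q3   q4 
   q2     q5   q6 
   q3     q7   q8 
   q4     q9  q10 
   q5    q11  q12 
   q6    q13  q14 
   q7     q7   q8 
   q8     q9  q10 
   q9    q11  q12 
   q10   q13  q14 
   q11   q15   q8 
   q12    q9  q10 
   q13   q11  q12 
   q14   q13  q14 
   q15   q15  q16 
   q16   q17  q18 
   q17   q19  q20 
   q18   q21  q22 
 * q19   q15  q16 
 * q20   q17  q18 
 * q21   q19  q20 
 * q22   q21  q22 
(> = start, * = accepting)

start=q0 accept=q19,q20,q21,q22 q0-x->q1 q0-y->q2 q1-x->q3 q1-y->q4 q2-x->q5 q2-y->q6 q3-x->q7 q3-y->q8 q4-x->q9 q4-y->q10 q5-x->q11 q5-y->q12 q6-x->q13 q6-y->q14 q7-x->q7 q7-y->q8 q8-x->q9 q8-y->q10 q9-x->q11 q9-y->q12 q10-x->q13 q10-y->q14 q11-x->q15 q11-y->q8 q12-x->q9 q12-y->q10 q13-x->q11 q13-y->q12 q14-x->q13 q14-y->q14 q15-x->q15 q15-y->q16 q16-x->q17 q16-y->q18 q17-x->q19 q17-y->q20 q18-x->q21 q18-y->q22 q19-x->q15 q19-y->q16 q20-x->q17 q20-y->q18 q21-x->q19 q21-y->q20 q22-x->q21 q22-y->q22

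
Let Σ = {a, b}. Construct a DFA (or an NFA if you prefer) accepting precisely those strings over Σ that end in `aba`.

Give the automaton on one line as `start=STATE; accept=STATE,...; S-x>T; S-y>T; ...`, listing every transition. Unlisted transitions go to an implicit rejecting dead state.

Let each state record the length of the longest suffix of the input read so far that is also a prefix of `aba`. q1 means the last symbol is `a`; q2 means the last 2 symbols are `ab`; q3 means the last 3 symbols are `aba`. Accept only at q3, where the string currently ends in `aba`.
4 states suffice.
        a   b  
>  q0   q1  q0 
   q1   q1  q2 
   q2   q3  q0 
 * q3   q1  q2 
(> = start, * = accepting)

start=q0; accept=q3; q0-a>q1; q0-b>q0; q1-a>q1; q1-b>q2; q2-a>q3; q2-b>q0; q3-a>q1; q3-b>q2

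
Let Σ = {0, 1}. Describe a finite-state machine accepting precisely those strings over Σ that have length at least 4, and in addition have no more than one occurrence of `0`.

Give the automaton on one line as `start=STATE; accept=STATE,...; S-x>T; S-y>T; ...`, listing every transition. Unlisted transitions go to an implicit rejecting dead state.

start=s0; accept=s10,s11,s13,s14; s0-0>s1; s0-1>s2; s1-0>s3; s1-1>s4; s2-0>s4; s2-1>s5; s3-0>s6; s3-1>s6; s4-0>s6; s4-1>s7; s5-0>s7; s5-1>s8; s6-0>s9; s6-1>s9; s7-0>s9; s7-1>s10; s8-0>s10; s8-1>s11; s9-0>s12; s9-1>s12; s10-0>s12; s10-1>s13; s11-0>s13; s11-1>s14; s12-0>s12; s12-1>s12; s13-0>s12; s13-1>s13; s14-0>s13; s14-1>s14

Run two small machines in parallel and take their product. The first has 6 states tracking the input length, saturating at 5; the second has 3 states tracking the count of `0`s, saturating at 2. A product state is a pair (one from each), accepting exactly when both do.
With 15 states:
          0    1  
>  s0     s1   s2 
   s1     s3   s4 
   s2     s4   s5 
   s3     s6   s6 
   s4     s6   s7 
   s5     s7   s8 
   s6     s9   s9 
   s7     s9  s10 
   s8    s10  s11 
   s9    s12  s12 
 * s10   s12  s13 
 * s11   s13  s14 
   s12   s12  s12 
 * s13   s12  s13 
 * s14   s13  s14 
(> = start, * = accepting)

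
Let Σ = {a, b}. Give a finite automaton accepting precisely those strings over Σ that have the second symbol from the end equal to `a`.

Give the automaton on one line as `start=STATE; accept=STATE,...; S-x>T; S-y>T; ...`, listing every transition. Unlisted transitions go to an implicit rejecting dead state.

start=s0; accept=s3,s4; s0-a>s1; s0-b>s2; s1-a>s3; s1-b>s4; s2-a>s5; s2-b>s6; s3-a>s3; s3-b>s4; s4-a>s5; s4-b>s6; s5-a>s3; s5-b>s4; s6-a>s5; s6-b>s6

A DFA must remember the last 2 symbols (since which symbol is second-to-last isn't known until the input ends). Use one state per possible window of the last ≤2 symbols; accept from those whose window starts with `a`.
7 states suffice.
        a   b  
>  s0   s1  s2 
   s1   s3  s4 
   s2   s5  s6 
 * s3   s3  s4 
 * s4   s5  s6 
   s5   s3  s4 
   s6   s5  s6 
(> = start, * = accepting)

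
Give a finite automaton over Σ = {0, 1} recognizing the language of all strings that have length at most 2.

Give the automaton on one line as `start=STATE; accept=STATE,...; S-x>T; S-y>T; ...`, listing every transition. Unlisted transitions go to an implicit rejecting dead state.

start=q0; accept=q0,q1,q2; q0-0>q1; q0-1>q1; q1-0>q2; q1-1>q2; q2-0>q3; q2-1>q3; q3-0>q3; q3-1>q3

Count input length up to 3: every symbol moves from q0 toward q3, which means 'more than 2' and absorbs. Accept from {q0, q1, q2}.
        0   1  
>* q0   q1  q1 
 * q1   q2  q2 
 * q2   q3  q3 
   q3   q3  q3 
(> = start, * = accepting)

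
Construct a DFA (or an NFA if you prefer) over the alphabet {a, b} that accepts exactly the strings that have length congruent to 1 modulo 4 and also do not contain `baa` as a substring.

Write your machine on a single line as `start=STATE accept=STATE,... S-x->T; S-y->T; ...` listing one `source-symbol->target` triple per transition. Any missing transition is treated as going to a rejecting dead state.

Run two small machines in parallel and take their product. One (4 states) tracks the input length modulo 4; the other (4 states) tracks partial matches of the forbidden pattern `baa`. Each combined state is a pair, one component from each; accept when both components accept.
          a    b  
>  q0     q1   q2 
 * q1     q3   q4 
 * q2     q5   q4 
   q3     q6   q7 
   q4     q8   q7 
   q5     q9   q7 
   q6     q0  q10 
   q7    q11  q10 
   q8    q12  q10 
   q9    q12  q12 
   q10   q13   q2 
   q11   q14   q2 
   q12   q14  q14 
 * q13   q15   q4 
   q14   q15  q15 
   q15    q9   q9 
(> = start, * = accepting)

start=q0; accept=q1,q2,q13; q0-a->q1; q0-b->q2; q1-a->q3; q1-b->q4; q2-a->q5; q2-b->q4; q3-a->q6; q3-b->q7; q4-a->q8; q4-b->q7; q5-a->q9; q5-b->q7; q6-a->q0; q6-b->q10; q7-a->q11; q7-b->q10; q8-a->q12; q8-b->q10; q9-a->q12; q9-b->q12; q10-a->q13; q10-b->q2; q11-a->q14; q11-b->q2; q12-a->q14; q12-b->q14; q13-a->q15; q13-b->q4; q14-a->q15; q14-b->q15; q15-a->q9; q15-b->q9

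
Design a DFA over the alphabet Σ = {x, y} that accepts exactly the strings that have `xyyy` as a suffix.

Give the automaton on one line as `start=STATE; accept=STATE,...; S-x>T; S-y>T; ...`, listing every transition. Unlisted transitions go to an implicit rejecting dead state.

Remember how much of `xyyy` the current input suffix matches. State A means no match yet; B means the last symbol is `x`; C means the last 2 symbols are `xy`; D means the last 3 symbols are `xyy`; E means the last 4 symbols are `xyyy`. Only E accepts. On a mismatch, fall back to the longest proper suffix that is still a prefix of `xyyy`.
5 states suffice.
       x  y 
>  A   B  A 
   B   B  C 
   C   B  D 
   D   B  E 
 * E   B  A 
(> = start, * = accepting)

start=A; accept=E; A-x>B; A-y>A; B-x>B; B-y>C; C-x>B; C-y>D; D-x>B; D-y>E; E-x>B; E-y>A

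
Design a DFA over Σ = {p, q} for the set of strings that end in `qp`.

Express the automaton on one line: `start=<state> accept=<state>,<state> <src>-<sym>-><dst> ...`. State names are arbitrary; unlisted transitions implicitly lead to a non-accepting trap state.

start=A accept=C A-p->A A-q->B B-p->C B-q->B C-p->A C-q->B

Let each state record the length of the longest suffix of the input read so far that is also a prefix of `qp`. B means the last symbol is `q`; C means the last 2 symbols are `qp`. Accept only at C, where the string currently ends in `qp`.
       p  q 
>  A   A  B 
   B   C  B 
 * C   A  B 
(> = start, * = accepting)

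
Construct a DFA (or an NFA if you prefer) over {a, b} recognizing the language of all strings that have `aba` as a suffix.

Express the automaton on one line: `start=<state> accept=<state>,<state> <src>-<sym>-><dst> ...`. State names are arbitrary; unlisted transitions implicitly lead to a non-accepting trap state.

start=q0 accept=q3 q0-a->q1 q0-b->q0 q1-a->q1 q1-b->q2 q2-a->q3 q2-b->q0 q3-a->q1 q3-b->q2

Let each state record the length of the longest suffix of the input read so far that is also a prefix of `aba`. q1 means the last symbol is `a`; q2 means the last 2 symbols are `ab`; q3 means the last 3 symbols are `aba`. Accept only at q3, where the string currently ends in `aba`.
4 states suffice.
        a   b  
>  q0   q1  q0 
   q1   q1  q2 
   q2   q3  q0 
 * q3   q1  q2 
(> = start, * = accepting)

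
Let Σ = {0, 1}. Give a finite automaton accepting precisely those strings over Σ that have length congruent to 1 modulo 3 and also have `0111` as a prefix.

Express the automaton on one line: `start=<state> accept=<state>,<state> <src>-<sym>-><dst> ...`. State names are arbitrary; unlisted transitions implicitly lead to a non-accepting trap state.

start=s0 accept=s5 s0-0->s1 s0-1->s2 s1-0->s2 s1-1->s3 s2-0->s2 s2-1->s2 s3-0->s2 s3-1->s4 s4-0->s2 s4-1->s5 s5-0->s6 s5-1->s6 s6-0->s7 s6-1->s7 s7-0->s5 s7-1->s5

Handle the two conditions separately and then intersect. One (3 states) tracks the input length modulo 3; the other (6 states) tracks whether the input so far still matches the prefix `0111`. Each combined state is a pair, one component from each; accept when both components accept. After merging equivalent states the machine shrinks.
With 8 states:
        0   1  
>  s0   s1  s2 
   s1   s2  s3 
   s2   s2  s2 
   s3   s2  s4 
   s4   s2  s5 
 * s5   s6  s6 
   s6   s7  s7 
   s7   s5  s5 
(> = start, * = accepting)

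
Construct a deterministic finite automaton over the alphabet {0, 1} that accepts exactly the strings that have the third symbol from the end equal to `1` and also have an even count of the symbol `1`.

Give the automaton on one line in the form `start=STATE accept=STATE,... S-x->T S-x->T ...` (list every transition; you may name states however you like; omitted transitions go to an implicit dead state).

Handle the two conditions separately and then intersect. One (15 states) tracks the last 3 symbols read; the other (2 states) tracks the count of `1`s modulo 2. Each combined state is a pair, one component from each; accept when both components accept. Equivalent product states are then merged.
          0    1  
>  q0     q0   q1 
   q1     q2   q3 
   q2     q4   q5 
   q3     q6   q7 
   q4     q4   q8 
 * q5     q9   q7 
 * q6    q10   q1 
   q7     q2  q11 
   q8     q9   q7 
   q9    q10   q1 
 * q10    q0   q1 
 * q11    q6   q7 
(> = start, * = accepting)

start=q0 accept=q5,q6,q10,q11 q0-0->q0 q0-1->q1 q1-0->q2 q1-1->q3 q2-0->q4 q2-1->q5 q3-0->q6 q3-1->q7 q4-0->q4 q4-1->q8 q5-0->q9 q5-1->q7 q6-0->q10 q6-1->q1 q7-0->q2 q7-1->q11 q8-0->q9 q8-1->q7 q9-0->q10 q9-1->q1 q10-0->q0 q10-1->q1 q11-0->q6 q11-1->q7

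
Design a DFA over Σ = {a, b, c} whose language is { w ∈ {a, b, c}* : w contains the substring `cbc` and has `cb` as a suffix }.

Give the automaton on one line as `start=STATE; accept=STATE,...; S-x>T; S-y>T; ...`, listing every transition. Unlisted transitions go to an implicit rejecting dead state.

start=q0; accept=q5; q0-a>q0; q0-b>q0; q0-c>q1; q1-a>q0; q1-b>q2; q1-c>q1; q2-a>q0; q2-b>q0; q2-c>q3; q3-a>q4; q3-b>q5; q3-c>q3; q4-a>q4; q4-b>q4; q4-c>q3; q5-a>q4; q5-b>q4; q5-c>q3

Run two small machines in parallel and take their product. One (4 states) tracks whether and how much of `cbc` has been seen; the other (3 states) tracks how much of the suffix `cb` has currently been matched. Each combined state is a pair, one component from each; accept when both components accept.
A 6-state machine:
        a   b   c  
>  q0   q0  q0  q1 
   q1   q0  q2  q1 
   q2   q0  q0  q3 
   q3   q4  q5  q3 
   q4   q4  q4  q3 
 * q5   q4  q4  q3 
(> = start, * = accepting)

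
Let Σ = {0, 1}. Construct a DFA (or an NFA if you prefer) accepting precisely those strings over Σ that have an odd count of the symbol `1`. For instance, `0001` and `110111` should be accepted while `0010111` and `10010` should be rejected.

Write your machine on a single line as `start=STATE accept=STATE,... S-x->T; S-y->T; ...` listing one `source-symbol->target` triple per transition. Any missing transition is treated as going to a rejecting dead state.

Keep the running count of `1`s modulo 2: each `1` advances along the cycle q0 → q1 → q0 while other symbols loop. Accept at q1.
With 2 states:
        0   1  
>  q0   q0  q1 
 * q1   q1  q0 
(> = start, * = accepting)

start=q0; accept=q1; q0-0->q0; q0-1->q1; q1-0->q1; q1-1->q0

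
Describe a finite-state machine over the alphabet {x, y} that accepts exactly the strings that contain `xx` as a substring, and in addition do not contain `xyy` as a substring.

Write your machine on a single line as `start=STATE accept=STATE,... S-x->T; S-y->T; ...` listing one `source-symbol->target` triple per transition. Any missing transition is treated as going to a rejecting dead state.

Run two small machines in parallel and take their product. The first has 3 states tracking whether and how much of `xx` has been seen; the second has 4 states tracking partial matches of the forbidden pattern `xyy`. A product state is a pair (one from each), accepting exactly when both do. After merging equivalent states the machine shrinks.
6 states suffice.
        x   y  
>  q0   q1  q0 
   q1   q2  q3 
 * q2   q2  q4 
   q3   q1  q5 
 * q4   q2  q5 
   q5   q5  q5 
(> = start, * = accepting)

start=q0; accept=q2,q4; q0-x->q1; q0-y->q0; q1-x->q2; q1-y->q3; q2-x->q2; q2-y->q4; q3-x->q1; q3-y->q5; q4-x->q2; q4-y->q5; q5-x->q5; q5-y->q5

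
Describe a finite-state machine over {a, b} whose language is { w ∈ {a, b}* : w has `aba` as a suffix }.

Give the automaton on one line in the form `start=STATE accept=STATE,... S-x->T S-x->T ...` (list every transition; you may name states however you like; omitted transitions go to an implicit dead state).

start=q0 accept=q3 q0-a->q1 q0-b->q0 q1-a->q1 q1-b->q2 q2-a->q3 q2-b->q0 q3-a->q1 q3-b->q2

Remember how much of `aba` the current input suffix matches. State q0 means no match yet; q1 means the last symbol is `a`; q2 means the last 2 symbols are `ab`; q3 means the last 3 symbols are `aba`. Only q3 accepts. On a mismatch, fall back to the longest proper suffix that is still a prefix of `aba`.
        a   b  
>  q0   q1  q0 
   q1   q1  q2 
   q2   q3  q0 
 * q3   q1  q2 
(> = start, * = accepting)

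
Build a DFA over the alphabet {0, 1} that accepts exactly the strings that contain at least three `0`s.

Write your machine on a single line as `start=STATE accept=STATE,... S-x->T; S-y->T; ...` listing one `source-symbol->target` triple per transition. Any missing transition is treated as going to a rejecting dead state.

Only the number of `0`s matters, and only up to 4. Make a chain A → B → C → D → E advanced by each `0` (with E absorbing); every other symbol self-loops. The accepting set is {D, E}.
With 5 states:
       0  1 
>  A   B  A 
   B   C  B 
   C   D  C 
 * D   E  D 
 * E   E  E 
(> = start, * = accepting)

start=A; accept=D,E; A-0->B; A-1->A; B-0->C; B-1->B; C-0->D; C-1->C; D-0->E; D-1->D; E-0->E; E-1->E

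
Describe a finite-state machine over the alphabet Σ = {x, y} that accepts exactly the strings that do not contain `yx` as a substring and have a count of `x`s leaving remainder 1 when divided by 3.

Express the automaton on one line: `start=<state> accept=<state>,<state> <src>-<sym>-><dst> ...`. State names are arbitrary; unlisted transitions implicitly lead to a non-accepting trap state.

Build one automaton per condition and run them in lockstep. The first has 3 states tracking partial matches of the forbidden pattern `yx`; the second has 3 states tracking the count of `x`s modulo 3. A product state is a pair (one from each), accepting exactly when both do.
       x  y 
>  A   B  C 
 * B   D  E 
   C   F  C 
   D   A  G 
 * E   H  E 
   F   H  F 
   G   I  G 
   H   I  H 
   I   F  I 
(> = start, * = accepting)

start=A accept=B,E A-x->B A-y->C B-x->D B-y->E C-x->F C-y->C D-x->A D-y->G E-x->H E-y->E F-x->H F-y->F G-x->I G-y->G H-x->I H-y->H I-x->F I-y->I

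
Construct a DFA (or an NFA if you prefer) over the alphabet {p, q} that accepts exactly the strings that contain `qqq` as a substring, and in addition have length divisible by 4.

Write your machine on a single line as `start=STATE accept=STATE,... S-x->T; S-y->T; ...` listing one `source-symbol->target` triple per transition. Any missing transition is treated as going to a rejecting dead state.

start=S0; accept=S12; S0-p->S1; S0-q->S2; S1-p->S3; S1-q->S4; S2-p->S3; S2-q->S5; S3-p->S6; S3-q->S7; S4-p->S6; S4-q->S8; S5-p->S6; S5-q->S9; S6-p->S0; S6-q->S10; S7-p->S0; S7-q->S11; S8-p->S0; S8-q->S12; S9-p->S12; S9-q->S12; S10-p->S1; S10-q->S13; S11-p->S1; S11-q->S14; S12-p->S14; S12-q->S14; S13-p->S3; S13-q->S15; S14-p->S15; S14-q->S15; S15-p->S9; S15-q->S9

Build one automaton per condition and run them in lockstep. One (4 states) tracks whether and how much of `qqq` has been seen; the other (4 states) tracks the input length modulo 4. Each combined state is a pair, one component from each; accept when both components accept.
          p    q  
>  S0     S1   S2 
   S1     S3   S4 
   S2     S3   S5 
   S3     S6   S7 
   S4     S6   S8 
   S5     S6   S9 
   S6     S0  S10 
   S7     S0  S11 
   S8     S0  S12 
   S9    S12  S12 
   S10    S1  S13 
   S11    S1  S14 
 * S12   S14  S14 
   S13    S3  S15 
   S14   S15  S15 
   S15    S9   S9 
(> = start, * = accepting)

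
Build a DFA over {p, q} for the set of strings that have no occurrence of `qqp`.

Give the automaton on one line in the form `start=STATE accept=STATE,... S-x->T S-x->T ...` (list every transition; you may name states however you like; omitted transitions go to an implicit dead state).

start=A accept=A,B,C A-p->A A-q->B B-p->A B-q->C C-p->D C-q->C D-p->D D-q->D

This is the complement of 'contains `qqp`'. Use the same substring-matching states — A through D holding how much of `qqp` has just been matched — but flip the accepting set: everything except the trap D accepts.
With 4 states:
       p  q 
>* A   A  B 
 * B   A  C 
 * C   D  C 
   D   D  D 
(> = start, * = accepting)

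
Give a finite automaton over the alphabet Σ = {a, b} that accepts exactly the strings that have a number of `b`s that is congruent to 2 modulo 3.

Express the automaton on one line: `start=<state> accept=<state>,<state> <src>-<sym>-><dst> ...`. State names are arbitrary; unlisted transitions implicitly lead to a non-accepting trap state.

Keep the running count of `b`s modulo 3: each `b` advances along the cycle S0 → S1 → S2 → S0 while other symbols loop. Accept at S2.
        a   b  
>  S0   S0  S1 
   S1   S1  S2 
 * S2   S2  S0 
(> = start, * = accepting)

start=S0 accept=S2 S0-a->S0 S0-b->S1 S1-a->S1 S1-b->S2 S2-a->S2 S2-b->S0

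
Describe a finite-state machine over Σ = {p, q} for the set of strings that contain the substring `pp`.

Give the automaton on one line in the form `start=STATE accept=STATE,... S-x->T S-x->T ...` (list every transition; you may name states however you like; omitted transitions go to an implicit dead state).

start=S0 accept=S2 S0-p->S1 S0-q->S0 S1-p->S2 S1-q->S0 S2-p->S2 S2-q->S2

States S0..S1 record the length of the longest prefix of `pp` that matches the current input suffix. Reaching S2 means `pp` has been seen, and we stay there forever. Accept from S2.
A 3-state machine:
        p   q  
>  S0   S1  S0 
   S1   S2  S0 
 * S2   S2  S2 
(> = start, * = accepting)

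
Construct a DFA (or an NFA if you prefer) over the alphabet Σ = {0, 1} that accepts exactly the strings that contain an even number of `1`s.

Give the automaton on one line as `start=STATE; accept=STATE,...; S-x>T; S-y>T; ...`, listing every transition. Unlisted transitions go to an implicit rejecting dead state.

Keep the running count of `1`s modulo 2: each `1` advances along the cycle S0 → S1 → S0 while other symbols loop. Accept at S0.
2 states suffice.
        0   1  
>* S0   S0  S1 
   S1   S1  S0 
(> = start, * = accepting)

start=S0; accept=S0; S0-0>S0; S0-1>S1; S1-0>S1; S1-1>S0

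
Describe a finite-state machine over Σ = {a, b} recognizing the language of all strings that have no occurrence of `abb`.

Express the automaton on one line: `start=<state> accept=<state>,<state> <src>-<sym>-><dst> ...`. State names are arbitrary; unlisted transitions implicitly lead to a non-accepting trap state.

This is the complement of 'contains `abb`'. Use the same substring-matching states — s0 through s3 holding how much of `abb` has just been matched — but flip the accepting set: everything except the trap s3 accepts.
        a   b  
>* s0   s1  s0 
 * s1   s1  s2 
 * s2   s1  s3 
   s3   s3  s3 
(> = start, * = accepting)

start=s0 accept=s0,s1,s2 s0-a->s1 s0-b->s0 s1-a->s1 s1-b->s2 s2-a->s1 s2-b->s3 s3-a->s3 s3-b->s3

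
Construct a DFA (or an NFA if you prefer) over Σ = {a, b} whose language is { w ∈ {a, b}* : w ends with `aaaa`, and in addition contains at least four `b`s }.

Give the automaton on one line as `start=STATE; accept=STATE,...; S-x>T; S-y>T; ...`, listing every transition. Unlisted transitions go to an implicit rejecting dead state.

Build one automaton per condition and run them in lockstep. The first has 5 states tracking how much of the suffix `aaaa` has currently been matched; the second has 6 states tracking the count of `b`s, saturating at 5. A product state is a pair (one from each), accepting exactly when both do. Minimizing collapses redundant product states.
        a   b  
>  S0   S0  S1 
   S1   S1  S2 
   S2   S2  S3 
   S3   S3  S4 
   S4   S5  S4 
   S5   S6  S4 
   S6   S7  S4 
   S7   S8  S4 
 * S8   S8  S4 
(> = start, * = accepting)

start=S0; accept=S8; S0-a>S0; S0-b>S1; S1-a>S1; S1-b>S2; S2-a>S2; S2-b>S3; S3-a>S3; S3-b>S4; S4-a>S5; S4-b>S4; S5-a>S6; S5-b>S4; S6-a>S7; S6-b>S4; S7-a>S8; S7-b>S4; S8-a>S8; S8-b>S4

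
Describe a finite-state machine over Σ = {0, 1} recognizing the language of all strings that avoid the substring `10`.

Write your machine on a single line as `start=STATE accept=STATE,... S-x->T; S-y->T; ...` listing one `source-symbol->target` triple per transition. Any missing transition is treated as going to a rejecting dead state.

This is the complement of 'contains `10`'. Use the same substring-matching states — S0 through S2 holding how much of `10` has just been matched — but flip the accepting set: everything except the trap S2 accepts.
A 3-state machine:
        0   1  
>* S0   S0  S1 
 * S1   S2  S1 
   S2   S2  S2 
(> = start, * = accepting)

start=S0; accept=S0,S1; S0-0->S0; S0-1->S1; S1-0->S2; S1-1->S1; S2-0->S2; S2-1->S2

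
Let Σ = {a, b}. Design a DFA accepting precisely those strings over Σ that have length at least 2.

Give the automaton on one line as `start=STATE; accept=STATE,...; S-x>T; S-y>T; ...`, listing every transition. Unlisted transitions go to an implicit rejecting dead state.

start=S0; accept=S2,S3; S0-a>S1; S0-b>S1; S1-a>S2; S1-b>S2; S2-a>S3; S2-b>S3; S3-a>S3; S3-b>S3

Count input length up to 3: every symbol moves from S0 toward S3, which means 'more than 2' and absorbs. Accept from {S2, S3}.
4 states suffice.
        a   b  
>  S0   S1  S1 
   S1   S2  S2 
 * S2   S3  S3 
 * S3   S3  S3 
(> = start, * = accepting)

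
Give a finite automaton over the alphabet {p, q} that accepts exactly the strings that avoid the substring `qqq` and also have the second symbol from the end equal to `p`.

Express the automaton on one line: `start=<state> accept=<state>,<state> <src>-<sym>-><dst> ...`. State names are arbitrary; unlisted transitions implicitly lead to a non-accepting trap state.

start=A accept=D,E A-p->B A-q->C B-p->D B-q->E C-p->B C-q->F D-p->D D-q->E E-p->B E-q->F F-p->B F-q->G G-p->G G-q->G

Handle the two conditions separately and then intersect. The first has 4 states tracking partial matches of the forbidden pattern `qqq`; the second has 7 states tracking the last 2 symbols read. A product state is a pair (one from each), accepting exactly when both do. Equivalent product states are then merged.
With 7 states:
       p  q 
>  A   B  C 
   B   D  E 
   C   B  F 
 * D   D  E 
 * E   B  F 
   F   B  G 
   G   G  G 
(> = start, * = accepting)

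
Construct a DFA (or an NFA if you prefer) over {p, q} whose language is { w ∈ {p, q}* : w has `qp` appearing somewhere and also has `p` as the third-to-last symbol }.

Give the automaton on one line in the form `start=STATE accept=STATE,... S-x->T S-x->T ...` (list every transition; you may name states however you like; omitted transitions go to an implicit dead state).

Run two small machines in parallel and take their product. One (3 states) tracks whether and how much of `qp` has been seen; the other (15 states) tracks the last 3 symbols read. Each combined state is a pair, one component from each; accept when both components accept. Equivalent product states are then merged.
An 11-state machine:
          p    q  
>  s0     s1   s2 
   s1     s1   s3 
   s2     s4   s2 
   s3     s5   s2 
   s4     s6   s7 
 * s5     s6   s7 
   s6     s8   s9 
   s7     s5  s10 
 * s8     s8   s9 
 * s9     s5  s10 
 * s10    s4   s2 
(> = start, * = accepting)

start=s0 accept=s5,s8,s9,s10 s0-p->s1 s0-q->s2 s1-p->s1 s1-q->s3 s2-p->s4 s2-q->s2 s3-p->s5 s3-q->s2 s4-p->s6 s4-q->s7 s5-p->s6 s5-q->s7 s6-p->s8 s6-q->s9 s7-p->s5 s7-q->s10 s8-p->s8 s8-q->s9 s9-p->s5 s9-q->s10 s10-p->s4 s10-q->s2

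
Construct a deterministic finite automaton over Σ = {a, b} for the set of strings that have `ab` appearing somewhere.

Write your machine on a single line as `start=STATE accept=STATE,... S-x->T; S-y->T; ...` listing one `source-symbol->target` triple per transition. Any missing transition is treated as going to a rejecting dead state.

Track how much of `ab` has been matched so far: state S0 is no progress, S2 is the absorbing accept state reached once `ab` has occurred. Intermediate states record partial matches; on a mismatch, fall back to the longest reusable overlap.
A 3-state machine:
        a   b  
>  S0   S1  S0 
   S1   S1  S2 
 * S2   S2  S2 
(> = start, * = accepting)

start=S0; accept=S2; S0-a->S1; S0-b->S0; S1-a->S1; S1-b->S2; S2-a->S2; S2-b->S2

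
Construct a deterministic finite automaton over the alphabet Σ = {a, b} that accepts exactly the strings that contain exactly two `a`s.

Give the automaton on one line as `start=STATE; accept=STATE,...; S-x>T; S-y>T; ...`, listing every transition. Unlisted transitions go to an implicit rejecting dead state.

start=q0; accept=q2; q0-a>q1; q0-b>q0; q1-a>q2; q1-b>q1; q2-a>q3; q2-b>q2; q3-a>q3; q3-b>q3

Only the number of `a`s matters, and only up to 3. Make a chain q0 → q1 → q2 → q3 advanced by each `a` (with q3 absorbing); every other symbol self-loops. The accepting set is {q2}.
        a   b  
>  q0   q1  q0 
   q1   q2  q1 
 * q2   q3  q2 
   q3   q3  q3 
(> = start, * = accepting)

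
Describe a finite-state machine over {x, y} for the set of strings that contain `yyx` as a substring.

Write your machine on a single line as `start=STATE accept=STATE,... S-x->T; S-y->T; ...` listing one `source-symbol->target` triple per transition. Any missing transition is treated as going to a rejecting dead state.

start=S0; accept=S3; S0-x->S0; S0-y->S1; S1-x->S0; S1-y->S2; S2-x->S3; S2-y->S2; S3-x->S3; S3-y->S3

Track how much of `yyx` has been matched so far: state S0 is no progress, S3 is the absorbing accept state reached once `yyx` has occurred. Intermediate states record partial matches; on a mismatch, fall back to the longest reusable overlap.
A 4-state machine:
        x   y  
>  S0   S0  S1 
   S1   S0  S2 
   S2   S3  S2 
 * S3   S3  S3 
(> = start, * = accepting)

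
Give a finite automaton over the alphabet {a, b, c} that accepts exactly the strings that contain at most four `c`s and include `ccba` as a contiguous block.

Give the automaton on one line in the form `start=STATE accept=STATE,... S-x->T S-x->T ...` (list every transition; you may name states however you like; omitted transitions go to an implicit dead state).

Run two small machines in parallel and take their product. The first has 6 states tracking the count of `c`s, saturating at 5; the second has 5 states tracking whether and how much of `ccba` has been seen. A product state is a pair (one from each), accepting exactly when both do. Minimizing collapses redundant product states.
A 16-state machine:
          a    b    c  
>  q0     q0   q0   q1 
   q1     q2   q2   q3 
   q2     q2   q2   q4 
   q3     q5   q6   q7 
   q4     q5   q5   q7 
   q5     q5   q5   q8 
   q6     q9   q5   q8 
   q7    q10  q11  q12 
   q8    q10  q10  q12 
 * q9     q9   q9  q13 
   q10   q10  q10  q10 
   q11   q13  q10  q10 
   q12   q10  q14  q10 
 * q13   q13  q13  q15 
   q14   q15  q10  q10 
 * q15   q15  q15  q10 
(> = start, * = accepting)

start=q0 accept=q9,q13,q15 q0-a->q0 q0-b->q0 q0-c->q1 q1-a->q2 q1-b->q2 q1-c->q3 q2-a->q2 q2-b->q2 q2-c->q4 q3-a->q5 q3-b->q6 q3-c->q7 q4-a->q5 q4-b->q5 q4-c->q7 q5-a->q5 q5-b->q5 q5-c->q8 q6-a->q9 q6-b->q5 q6-c->q8 q7-a->q10 q7-b->q11 q7-c->q12 q8-a->q10 q8-b->q10 q8-c->q12 q9-a->q9 q9-b->q9 q9-c->q13 q10-a->q10 q10-b->q10 q10-c->q10 q11-a->q13 q11-b->q10 q11-c->q10 q12-a->q10 q12-b->q14 q12-c->q10 q13-a->q13 q13-b->q13 q13-c->q15 q14-a->q15 q14-b->q10 q14-c->q10 q15-a->q15 q15-b->q15 q15-c->q10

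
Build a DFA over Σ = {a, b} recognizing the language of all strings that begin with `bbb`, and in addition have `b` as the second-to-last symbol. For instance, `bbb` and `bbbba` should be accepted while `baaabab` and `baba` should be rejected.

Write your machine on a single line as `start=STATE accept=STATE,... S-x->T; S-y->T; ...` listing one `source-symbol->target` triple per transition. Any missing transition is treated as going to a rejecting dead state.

Run two small machines in parallel and take their product. One (5 states) tracks whether the input so far still matches the prefix `bbb`; the other (7 states) tracks the last 2 symbols read. Each combined state is a pair, one component from each; accept when both components accept.
          a    b  
>  q0     q1   q2 
   q1     q3   q4 
   q2     q5   q6 
   q3     q3   q4 
   q4     q5   q7 
   q5     q3   q4 
   q6     q5   q8 
   q7     q5   q7 
 * q8     q9   q8 
 * q9    q10  q11 
   q10   q10  q11 
   q11    q9   q8 
(> = start, * = accepting)

start=q0; accept=q8,q9; q0-a->q1; q0-b->q2; q1-a->q3; q1-b->q4; q2-a->q5; q2-b->q6; q3-a->q3; q3-b->q4; q4-a->q5; q4-b->q7; q5-a->q3; q5-b->q4; q6-a->q5; q6-b->q8; q7-a->q5; q7-b->q7; q8-a->q9; q8-b->q8; q9-a->q10; q9-b->q11; q10-a->q10; q10-b->q11; q11-a->q9; q11-b->q8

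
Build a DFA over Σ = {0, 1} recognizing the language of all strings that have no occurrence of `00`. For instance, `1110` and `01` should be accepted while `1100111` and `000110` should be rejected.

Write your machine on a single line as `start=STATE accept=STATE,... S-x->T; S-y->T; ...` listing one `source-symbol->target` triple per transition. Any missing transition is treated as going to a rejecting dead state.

Track partial matches of the forbidden pattern `00`. State C is a dead state reached once `00` has occurred; every other state accepts. A means no part of `00` is currently matched.
       0  1 
>* A   B  A 
 * B   C  A 
   C   C  C 
(> = start, * = accepting)

start=A; accept=A,B; A-0->B; A-1->A; B-0->C; B-1->A; C-0->C; C-1->C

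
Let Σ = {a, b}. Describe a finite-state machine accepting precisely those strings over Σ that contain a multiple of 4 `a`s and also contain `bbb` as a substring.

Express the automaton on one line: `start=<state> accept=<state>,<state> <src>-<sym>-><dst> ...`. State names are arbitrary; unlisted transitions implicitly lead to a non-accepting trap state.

Run two small machines in parallel and take their product. One (4 states) tracks the count of `a`s modulo 4; the other (4 states) tracks whether and how much of `bbb` has been seen. Each combined state is a pair, one component from each; accept when both components accept.
16 states suffice.
          a    b  
>  s0     s1   s2 
   s1     s3   s4 
   s2     s1   s5 
   s3     s6   s7 
   s4     s3   s8 
   s5     s1   s9 
   s6     s0  s10 
   s7     s6  s11 
   s8     s3  s12 
 * s9    s12   s9 
   s10    s0  s13 
   s11    s6  s14 
   s12   s14  s12 
   s13    s0  s15 
   s14   s15  s14 
   s15    s9  s15 
(> = start, * = accepting)

start=s0 accept=s9 s0-a->s1 s0-b->s2 s1-a->s3 s1-b->s4 s2-a->s1 s2-b->s5 s3-a->s6 s3-b->s7 s4-a->s3 s4-b->s8 s5-a->s1 s5-b->s9 s6-a->s0 s6-b->s10 s7-a->s6 s7-b->s11 s8-a->s3 s8-b->s12 s9-a->s12 s9-b->s9 s10-a->s0 s10-b->s13 s11-a->s6 s11-b->s14 s12-a->s14 s12-b->s12 s13-a->s0 s13-b->s15 s14-a->s15 s14-b->s14 s15-a->s9 s15-b->s15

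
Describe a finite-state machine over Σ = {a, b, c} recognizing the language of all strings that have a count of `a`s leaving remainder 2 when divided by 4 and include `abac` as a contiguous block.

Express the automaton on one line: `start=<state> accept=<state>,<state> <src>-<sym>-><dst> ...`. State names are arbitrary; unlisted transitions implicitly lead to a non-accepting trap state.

Run two small machines in parallel and take their product. One (4 states) tracks the count of `a`s modulo 4; the other (5 states) tracks whether and how much of `abac` has been seen. Each combined state is a pair, one component from each; accept when both components accept.
A 20-state machine:
          a    b    c  
>  s0     s1   s0   s0 
   s1     s2   s3   s4 
   s2     s5   s6   s7 
   s3     s8   s4   s4 
   s4     s2   s4   s4 
   s5     s9  s10  s11 
   s6    s12   s7   s7 
   s7     s5   s7   s7 
   s8     s5   s6  s13 
   s9     s1  s14   s0 
   s10   s15  s11  s11 
   s11    s9  s11  s11 
   s12    s9  s10  s16 
 * s13   s16  s13  s13 
   s14   s17   s0   s0 
   s15    s1  s14  s18 
   s16   s18  s16  s16 
   s17    s2   s3  s19 
   s18   s19  s18  s18 
   s19   s13  s19  s19 
(> = start, * = accepting)

start=s0 accept=s13 s0-a->s1 s0-b->s0 s0-c->s0 s1-a->s2 s1-b->s3 s1-c->s4 s2-a->s5 s2-b->s6 s2-c->s7 s3-a->s8 s3-b->s4 s3-c->s4 s4-a->s2 s4-b->s4 s4-c->s4 s5-a->s9 s5-b->s10 s5-c->s11 s6-a->s12 s6-b->s7 s6-c->s7 s7-a->s5 s7-b->s7 s7-c->s7 s8-a->s5 s8-b->s6 s8-c->s13 s9-a->s1 s9-b->s14 s9-c->s0 s10-a->s15 s10-b->s11 s10-c->s11 s11-a->s9 s11-b->s11 s11-c->s11 s12-a->s9 s12-b->s10 s12-c->s16 s13-a->s16 s13-b->s13 s13-c->s13 s14-a->s17 s14-b->s0 s14-c->s0 s15-a->s1 s15-b->s14 s15-c->s18 s16-a->s18 s16-b->s16 s16-c->s16 s17-a->s2 s17-b->s3 s17-c->s19 s18-a->s19 s18-b->s18 s18-c->s18 s19-a->s13 s19-b->s19 s19-c->s19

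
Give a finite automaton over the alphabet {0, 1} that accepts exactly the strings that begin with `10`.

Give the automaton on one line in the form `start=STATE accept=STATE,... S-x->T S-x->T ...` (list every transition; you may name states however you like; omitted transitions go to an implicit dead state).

Walk along `10` while the input agrees: from A take `1` to B, and so on. Any deviation drops to the rejecting sink D. Once C is reached the prefix is confirmed and every continuation is accepted.
       0  1 
>  A   D  B 
   B   C  D 
 * C   C  C 
   D   D  D 
(> = start, * = accepting)

start=A accept=C A-0->D A-1->B B-0->C B-1->D C-0->C C-1->C D-0->D D-1->D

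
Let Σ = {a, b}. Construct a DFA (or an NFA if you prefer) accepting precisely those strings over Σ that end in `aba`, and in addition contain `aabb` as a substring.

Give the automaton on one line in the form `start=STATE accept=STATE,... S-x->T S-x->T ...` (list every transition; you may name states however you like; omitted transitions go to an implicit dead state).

Build one automaton per condition and run them in lockstep. The first has 4 states tracking how much of the suffix `aba` has currently been matched; the second has 5 states tracking whether and how much of `aabb` has been seen. A product state is a pair (one from each), accepting exactly when both do. Minimizing collapses redundant product states.
With 8 states:
        a   b  
>  q0   q1  q0 
   q1   q2  q0 
   q2   q2  q3 
   q3   q1  q4 
   q4   q5  q4 
   q5   q5  q6 
   q6   q7  q4 
 * q7   q5  q6 
(> = start, * = accepting)

start=q0 accept=q7 q0-a->q1 q0-b->q0 q1-a->q2 q1-b->q0 q2-a->q2 q2-b->q3 q3-a->q1 q3-b->q4 q4-a->q5 q4-b->q4 q5-a->q5 q5-b->q6 q6-a->q7 q6-b->q4 q7-a->q5 q7-b->q6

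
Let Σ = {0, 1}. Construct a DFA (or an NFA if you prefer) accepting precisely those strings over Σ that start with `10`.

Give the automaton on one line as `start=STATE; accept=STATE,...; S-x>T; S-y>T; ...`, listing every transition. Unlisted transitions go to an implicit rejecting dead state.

Walk along `10` while the input agrees: from q0 take `1` to q1, and so on. Any deviation drops to the rejecting sink q3. Once q2 is reached the prefix is confirmed and every continuation is accepted.
With 4 states:
        0   1  
>  q0   q3  q1 
   q1   q2  q3 
 * q2   q2  q2 
   q3   q3  q3 
(> = start, * = accepting)

start=q0; accept=q2; q0-0>q3; q0-1>q1; q1-0>q2; q1-1>q3; q2-0>q2; q2-1>q2; q3-0>q3; q3-1>q3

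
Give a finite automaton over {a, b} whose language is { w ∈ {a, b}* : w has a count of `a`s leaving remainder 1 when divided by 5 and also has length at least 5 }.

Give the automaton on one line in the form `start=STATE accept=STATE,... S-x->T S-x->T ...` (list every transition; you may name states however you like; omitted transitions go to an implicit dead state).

Run two small machines in parallel and take their product. One (5 states) tracks the count of `a`s modulo 5; the other (7 states) tracks the input length, saturating at 6. Each combined state is a pair, one component from each; accept when both components accept. Equivalent product states are then merged.
A 13-state machine:
          a    b  
>  s0     s1   s2 
   s1     s3   s4 
   s2     s4   s5 
   s3     s6   s3 
   s4     s3   s7 
   s5     s7   s8 
   s6     s9   s6 
   s7     s3  s10 
   s8    s10  s11 
   s9    s11   s9 
   s10    s3  s12 
   s11   s12  s11 
 * s12    s3  s12 
(> = start, * = accepting)

start=s0 accept=s12 s0-a->s1 s0-b->s2 s1-a->s3 s1-b->s4 s2-a->s4 s2-b->s5 s3-a->s6 s3-b->s3 s4-a->s3 s4-b->s7 s5-a->s7 s5-b->s8 s6-a->s9 s6-b->s6 s7-a->s3 s7-b->s10 s8-a->s10 s8-b->s11 s9-a->s11 s9-b->s9 s10-a->s3 s10-b->s12 s11-a->s12 s11-b->s11 s12-a->s3 s12-b->s12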